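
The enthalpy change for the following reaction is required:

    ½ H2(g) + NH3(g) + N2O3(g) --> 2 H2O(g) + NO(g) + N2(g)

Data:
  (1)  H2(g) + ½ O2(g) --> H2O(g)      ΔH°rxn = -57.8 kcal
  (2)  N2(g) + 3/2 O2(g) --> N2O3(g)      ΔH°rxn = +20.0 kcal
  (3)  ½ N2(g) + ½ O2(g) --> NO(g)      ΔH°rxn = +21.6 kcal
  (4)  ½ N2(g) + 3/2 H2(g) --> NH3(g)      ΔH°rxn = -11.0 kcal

ΔH°rxn = -103.0 kcal

(1) × 2 (×2 to match 2 H2O(g) in the target): (2)·(-57.8) = -115.6 kcal
(2) reversed (N2O3(g) must end up as a reactant): -20.0 kcal
(3) as written (NO(g) already on the product side): +21.6 kcal
(4) reversed (NH3(g) must end up as a reactant): +11.0 kcal
Summing the manipulated equations, ΔH°rxn = (2)·(-57.8) + (-1)·(+20.0) + (1)·(+21.6) + (-1)·(-11.0) = -103.0 kcal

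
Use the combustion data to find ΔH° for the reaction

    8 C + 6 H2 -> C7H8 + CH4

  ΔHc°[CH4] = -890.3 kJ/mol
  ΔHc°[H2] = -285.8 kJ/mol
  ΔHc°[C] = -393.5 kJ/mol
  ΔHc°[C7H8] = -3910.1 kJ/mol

With combustion enthalpies, reactants minus products:
= [8·(-393.5) + 6·(-285.8)] − [1·(-3910.1) + 1·(-890.3)]
= -62.4 kJ/mol

ΔH° = -62.4 kJ/mol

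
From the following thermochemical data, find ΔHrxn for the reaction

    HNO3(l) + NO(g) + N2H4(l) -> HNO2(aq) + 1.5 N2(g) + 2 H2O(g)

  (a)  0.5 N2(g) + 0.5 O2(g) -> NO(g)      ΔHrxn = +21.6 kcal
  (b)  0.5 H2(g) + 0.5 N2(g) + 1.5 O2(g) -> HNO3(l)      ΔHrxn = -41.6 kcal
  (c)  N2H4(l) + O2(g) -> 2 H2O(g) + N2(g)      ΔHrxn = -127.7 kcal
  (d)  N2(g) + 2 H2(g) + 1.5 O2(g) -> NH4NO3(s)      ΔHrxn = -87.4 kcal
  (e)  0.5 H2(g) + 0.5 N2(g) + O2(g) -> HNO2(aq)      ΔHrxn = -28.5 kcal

ΔHrxn = -136.2 kcal

(a) reversed: -21.6 kcal
(b) reversed: +41.6 kcal
(c) as written: -127.7 kcal
(d): not needed.
(e) as written: -28.5 kcal
Combining the equations, ΔHrxn = (-21.6) + (+41.6) + (-127.7) + (-28.5) = -136.2 kcal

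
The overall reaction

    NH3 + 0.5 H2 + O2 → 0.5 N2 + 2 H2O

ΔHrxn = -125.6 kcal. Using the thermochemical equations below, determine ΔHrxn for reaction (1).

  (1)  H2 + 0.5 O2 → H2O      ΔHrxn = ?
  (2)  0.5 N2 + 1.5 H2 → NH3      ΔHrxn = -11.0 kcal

(1) × 2: contributes 2·x
(2) reversed: +11.0 kcal
-125.6 = (+11.0) + 2·x
x = (-125.6 − (+11.0)) / (2) = -68.3 kcal

ΔHrxn = -68.3 kcal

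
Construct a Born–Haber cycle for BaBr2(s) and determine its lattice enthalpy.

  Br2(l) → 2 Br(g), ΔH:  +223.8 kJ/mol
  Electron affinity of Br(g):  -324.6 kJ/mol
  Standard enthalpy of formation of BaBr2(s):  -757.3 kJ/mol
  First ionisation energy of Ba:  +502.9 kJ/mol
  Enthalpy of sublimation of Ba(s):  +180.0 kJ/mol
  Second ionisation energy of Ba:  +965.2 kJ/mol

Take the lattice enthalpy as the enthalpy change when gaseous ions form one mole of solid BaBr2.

ΔHf° = 1·ΔHsub + 1·(ΣIE) + 1·D(Br2) + 2·EA + U
-757.3 = 1·(+180.0) + 1·(+1468.1) + 1·(+223.8) + 2·(-324.6) + U
U = -757.3 − (+1222.7) = -1980.0 kJ/mol

U = -1980.0 kJ/mol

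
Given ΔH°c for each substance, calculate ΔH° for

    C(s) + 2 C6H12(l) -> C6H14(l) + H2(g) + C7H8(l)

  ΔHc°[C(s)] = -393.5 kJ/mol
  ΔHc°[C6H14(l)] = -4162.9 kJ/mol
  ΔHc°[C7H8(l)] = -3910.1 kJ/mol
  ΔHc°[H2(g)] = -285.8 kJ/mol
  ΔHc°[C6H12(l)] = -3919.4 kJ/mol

Using ΔH = Σ nΔHc°(reactants) − Σ nΔHc°(products):
= [1·(-393.5) + 2·(-3919.4)] − [1·(-4162.9) + 1·(-285.8) + 1·(-3910.1)]
= 126.5 kJ/mol

ΔH° = 126.5 kJ/mol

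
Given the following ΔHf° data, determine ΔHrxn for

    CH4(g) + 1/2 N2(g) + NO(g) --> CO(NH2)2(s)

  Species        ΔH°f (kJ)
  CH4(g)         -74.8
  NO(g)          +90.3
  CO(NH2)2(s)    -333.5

ΔH°rxn = Σ nΔHf°(products) − Σ nΔHf°(reactants).
Products: 1·(-333.5) = -333.5
Reactants: 1·(-74.8) + 1/2·(+0.0) + 1·(+90.3) = +15.5
ΔHrxn = (-333.5) − (+15.5) = -349.0 kJ

ΔHrxn = -349.0 kJ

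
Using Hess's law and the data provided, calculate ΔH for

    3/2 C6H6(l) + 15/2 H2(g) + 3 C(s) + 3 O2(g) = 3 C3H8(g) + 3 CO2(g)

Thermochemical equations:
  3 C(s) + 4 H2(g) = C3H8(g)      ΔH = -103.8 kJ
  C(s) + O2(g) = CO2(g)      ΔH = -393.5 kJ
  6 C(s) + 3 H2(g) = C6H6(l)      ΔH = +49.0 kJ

ΔH = -1565.4 kJ

equation 1 × 3 (scale by 3 for the 3 C3H8(g)): (3)·(-103.8) = -311.4 kJ
equation 2 × 3 (scale by 3 for the 3 CO2(g)): (3)·(-393.5) = -1180.5 kJ
equation 3 reversed and × 3/2 (C6H6(l) must end up as a reactant; scale by 3/2 for the 3/2 C6H6(l)): (-3/2)·(+49.0) = -73.5 kJ
Combining the equations, ΔH = (3)·(-103.8) + (3)·(-393.5) + (-3/2)·(+49.0) = -1565.4 kJ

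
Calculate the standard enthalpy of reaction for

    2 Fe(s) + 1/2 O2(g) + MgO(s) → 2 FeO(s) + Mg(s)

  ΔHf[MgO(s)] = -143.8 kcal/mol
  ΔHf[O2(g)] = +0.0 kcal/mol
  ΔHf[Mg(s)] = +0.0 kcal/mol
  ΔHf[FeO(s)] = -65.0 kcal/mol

ΔHrxn = 13.8 kcal/mol

Products: 2·(-65.0) + 1·(+0.0) = -130.0
Reactants: 2·(+0.0) + 1/2·(+0.0) + 1·(-143.8) = -143.8
ΔHrxn = (-130.0) − (-143.8) = 13.8 kcal/mol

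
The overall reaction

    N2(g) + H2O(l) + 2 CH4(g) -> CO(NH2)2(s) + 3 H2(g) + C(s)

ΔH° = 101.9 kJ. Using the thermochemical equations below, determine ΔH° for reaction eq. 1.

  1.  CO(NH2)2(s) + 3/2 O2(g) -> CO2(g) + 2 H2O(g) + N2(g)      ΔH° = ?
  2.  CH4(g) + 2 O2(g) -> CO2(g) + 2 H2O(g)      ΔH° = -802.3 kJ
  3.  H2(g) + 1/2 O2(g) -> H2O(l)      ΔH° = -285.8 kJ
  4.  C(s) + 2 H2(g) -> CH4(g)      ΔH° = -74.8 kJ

ΔH° = -543.6 kJ

eq. 1 reversed (CO(NH2)2(s) must end up as a product): contributes −x
eq. 2 as written: -802.3 kJ
eq. 3 reversed (H2O(l) must end up as a reactant): +285.8 kJ
eq. 4 reversed (reverse to put C(s) on the product side): +74.8 kJ
+101.9 = (-802.3) + (+285.8) + (+74.8) − x
x = (+101.9 − (-441.7)) / (-1) = -543.6 kJ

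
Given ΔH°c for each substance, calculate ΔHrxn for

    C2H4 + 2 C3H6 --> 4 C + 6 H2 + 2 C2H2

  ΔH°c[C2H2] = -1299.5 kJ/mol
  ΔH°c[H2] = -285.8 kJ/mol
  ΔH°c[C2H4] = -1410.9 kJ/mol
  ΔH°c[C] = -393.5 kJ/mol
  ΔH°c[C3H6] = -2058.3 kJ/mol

With combustion enthalpies, reactants minus products:
= [1·(-1410.9) + 2·(-2058.3)] − [4·(-393.5) + 6·(-285.8) + 2·(-1299.5)]
= 360.3 kJ/mol

ΔHrxn = 360.3 kJ/mol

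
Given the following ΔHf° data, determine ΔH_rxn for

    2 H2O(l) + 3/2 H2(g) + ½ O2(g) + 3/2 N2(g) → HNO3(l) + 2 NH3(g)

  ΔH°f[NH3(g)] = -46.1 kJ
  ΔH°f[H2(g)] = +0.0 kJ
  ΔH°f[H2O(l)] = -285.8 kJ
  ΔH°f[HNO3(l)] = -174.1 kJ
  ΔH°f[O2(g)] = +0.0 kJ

ΔH_rxn = 305.3 kJ

ΔH°rxn = Σ nΔHf°(products) − Σ nΔHf°(reactants).
Products: 1·(-174.1) + 2·(-46.1) = -266.3
Reactants: 2·(-285.8) + 3/2·(+0.0) + 1/2·(+0.0) + 3/2·(+0.0) = -571.6
ΔH_rxn = (-266.3) − (-571.6) = 305.3 kJ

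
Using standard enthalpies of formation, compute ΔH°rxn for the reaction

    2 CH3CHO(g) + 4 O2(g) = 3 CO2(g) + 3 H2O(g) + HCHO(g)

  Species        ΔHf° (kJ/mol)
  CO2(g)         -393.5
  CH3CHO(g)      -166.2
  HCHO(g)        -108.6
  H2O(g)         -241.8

ΔH°rxn = -1682.1 kJ/mol

Products: 3·(-393.5) + 3·(-241.8) + 1·(-108.6) = -2014.5
Reactants: 2·(-166.2) + 4·(+0.0) = -332.4
ΔH°rxn = (-2014.5) − (-332.4) = -1682.1 kJ/mol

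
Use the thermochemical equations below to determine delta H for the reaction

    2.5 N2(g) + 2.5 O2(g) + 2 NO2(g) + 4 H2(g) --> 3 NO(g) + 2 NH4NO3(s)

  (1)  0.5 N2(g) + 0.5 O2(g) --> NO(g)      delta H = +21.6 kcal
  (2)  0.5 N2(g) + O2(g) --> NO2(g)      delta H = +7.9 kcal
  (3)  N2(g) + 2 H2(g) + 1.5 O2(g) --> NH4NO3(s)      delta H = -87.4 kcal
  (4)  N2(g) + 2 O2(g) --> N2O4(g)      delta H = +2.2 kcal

(1) × 3: (3)·(+21.6) = +64.8 kcal
(2) reversed and × 2: (-2)·(+7.9) = -15.8 kcal
(3) × 2: (2)·(-87.4) = -174.8 kcal
(4): not needed.
delta H = (+64.8) + (-15.8) + (-174.8) = -125.8 kcal

delta H = -125.8 kcal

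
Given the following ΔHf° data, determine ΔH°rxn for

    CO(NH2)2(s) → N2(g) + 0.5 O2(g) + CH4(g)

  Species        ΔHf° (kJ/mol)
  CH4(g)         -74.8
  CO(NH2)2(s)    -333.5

ΔH°rxn = Σ nΔHf°(products) − Σ nΔHf°(reactants).
Products: 1·(+0.0) + 1/2·(+0.0) + 1·(-74.8) = -74.8
Reactants: 1·(-333.5) = -333.5
ΔH°rxn = (-74.8) − (-333.5) = 258.7 kJ/mol

ΔH°rxn = 258.7 kJ/mol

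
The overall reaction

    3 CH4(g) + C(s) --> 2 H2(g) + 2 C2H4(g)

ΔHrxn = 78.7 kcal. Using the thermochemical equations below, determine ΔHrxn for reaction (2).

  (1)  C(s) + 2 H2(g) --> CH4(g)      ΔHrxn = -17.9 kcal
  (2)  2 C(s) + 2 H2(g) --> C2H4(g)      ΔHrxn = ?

ΔHrxn = 12.5 kcal

(1) reversed and × 3: (-3)·(-17.9) = +53.7 kcal
(2) × 2: contributes 2·x
+78.7 = (+53.7) + 2·x
x = (+78.7 − (+53.7)) / (2) = 12.5 kcal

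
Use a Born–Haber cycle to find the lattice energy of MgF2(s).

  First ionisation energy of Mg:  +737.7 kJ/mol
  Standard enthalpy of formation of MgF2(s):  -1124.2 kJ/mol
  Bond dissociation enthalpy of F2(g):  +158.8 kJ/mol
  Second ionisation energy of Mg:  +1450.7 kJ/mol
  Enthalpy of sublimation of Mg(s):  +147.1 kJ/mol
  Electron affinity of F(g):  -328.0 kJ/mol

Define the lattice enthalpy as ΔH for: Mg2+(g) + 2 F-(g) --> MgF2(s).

U = -2962.5 kJ/mol

ΔHf° = 1·ΔHsub + 1·(ΣIE) + 1·D(F2) + 2·EA + U
-1124.2 = 1·(+147.1) + 1·(+2188.4) + 1·(+158.8) + 2·(-328.0) + U
U = -1124.2 − (+1838.3) = -2962.5 kJ/mol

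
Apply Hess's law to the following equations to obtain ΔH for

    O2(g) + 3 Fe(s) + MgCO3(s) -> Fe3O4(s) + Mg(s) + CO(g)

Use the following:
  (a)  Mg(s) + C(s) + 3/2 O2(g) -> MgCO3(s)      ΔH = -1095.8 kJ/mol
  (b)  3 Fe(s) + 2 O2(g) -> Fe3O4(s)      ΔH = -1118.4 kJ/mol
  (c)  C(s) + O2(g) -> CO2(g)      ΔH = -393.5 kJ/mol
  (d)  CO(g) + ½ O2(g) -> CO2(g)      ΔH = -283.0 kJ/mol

(a) reversed: +1095.8 kJ/mol
(b) as written: -1118.4 kJ/mol
(c) as written: -393.5 kJ/mol
(d) reversed: +283.0 kJ/mol
Summing the manipulated equations, ΔH = (+1095.8) + (-1118.4) + (-393.5) + (+283.0) = -133.1 kJ/mol

ΔH = -133.1 kJ/mol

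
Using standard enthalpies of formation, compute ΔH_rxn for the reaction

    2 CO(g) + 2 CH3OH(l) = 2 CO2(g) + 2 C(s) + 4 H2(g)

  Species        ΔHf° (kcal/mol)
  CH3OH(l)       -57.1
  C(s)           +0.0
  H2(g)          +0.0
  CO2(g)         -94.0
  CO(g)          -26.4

ΔH°rxn = Σ nΔHf°(products) − Σ nΔHf°(reactants).
Products: 2·(-94.0) + 2·(+0.0) + 4·(+0.0) = -188.0
Reactants: 2·(-26.4) + 2·(-57.1) = -167.0
ΔH_rxn = (-188.0) − (-167.0) = -21.0 kcal/mol

ΔH_rxn = -21.0 kcal/mol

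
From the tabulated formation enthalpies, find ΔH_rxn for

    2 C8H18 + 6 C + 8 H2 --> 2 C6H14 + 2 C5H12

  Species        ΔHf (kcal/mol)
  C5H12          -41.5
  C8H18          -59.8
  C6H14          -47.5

ΔH_rxn = -58.4 kcal/mol

Products: 2·(-47.5) + 2·(-41.5) = -178.0
Reactants: 2·(-59.8) + 6·(+0.0) + 8·(+0.0) = -119.6
ΔH_rxn = (-178.0) − (-119.6) = -58.4 kcal/mol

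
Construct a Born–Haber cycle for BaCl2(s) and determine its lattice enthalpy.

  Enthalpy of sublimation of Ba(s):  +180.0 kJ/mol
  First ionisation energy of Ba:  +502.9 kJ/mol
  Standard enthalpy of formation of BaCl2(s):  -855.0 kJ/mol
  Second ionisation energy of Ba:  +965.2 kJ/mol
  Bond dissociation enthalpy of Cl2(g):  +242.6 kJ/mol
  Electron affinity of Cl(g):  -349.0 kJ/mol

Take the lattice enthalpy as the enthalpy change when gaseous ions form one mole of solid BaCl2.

ΔHf° = 1·ΔHsub + 1·(ΣIE) + 1·D(Cl2) + 2·EA + U
-855.0 = 1·(+180.0) + 1·(+1468.1) + 1·(+242.6) + 2·(-349.0) + U
U = -855.0 − (+1192.7) = -2047.7 kJ/mol

U = -2047.7 kJ/mol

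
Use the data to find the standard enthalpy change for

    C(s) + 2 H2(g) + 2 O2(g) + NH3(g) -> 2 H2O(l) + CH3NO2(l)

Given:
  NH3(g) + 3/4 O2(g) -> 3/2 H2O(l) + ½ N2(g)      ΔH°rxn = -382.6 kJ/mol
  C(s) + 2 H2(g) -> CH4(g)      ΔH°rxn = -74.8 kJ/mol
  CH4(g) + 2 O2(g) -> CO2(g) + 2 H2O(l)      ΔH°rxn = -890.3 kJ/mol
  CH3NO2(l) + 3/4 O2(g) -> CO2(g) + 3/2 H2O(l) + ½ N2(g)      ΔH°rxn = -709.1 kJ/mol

equation 1 as written: -382.6 kJ/mol
equation 2 as written: -74.8 kJ/mol
equation 3 as written: -890.3 kJ/mol
equation 4 reversed: +709.1 kJ/mol
ΔH°rxn = (-382.6) + (-74.8) + (-890.3) + (+709.1) = -638.6 kJ/mol

ΔH°rxn = -638.6 kJ/mol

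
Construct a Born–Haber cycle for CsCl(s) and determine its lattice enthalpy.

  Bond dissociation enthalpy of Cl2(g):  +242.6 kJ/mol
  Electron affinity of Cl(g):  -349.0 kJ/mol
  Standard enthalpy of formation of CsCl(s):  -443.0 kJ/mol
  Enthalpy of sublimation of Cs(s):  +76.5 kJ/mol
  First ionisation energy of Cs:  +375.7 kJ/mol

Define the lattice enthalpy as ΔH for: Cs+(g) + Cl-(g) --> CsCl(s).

U = -667.5 kJ/mol

ΔHf° = 1·ΔHsub + 1·(ΣIE) + 1/2·D(Cl2) + 1·EA + U
-443.0 = 1·(+76.5) + 1·(+375.7) + 1/2·(+242.6) + 1·(-349.0) + U
U = -443.0 − (+224.5) = -667.5 kJ/mol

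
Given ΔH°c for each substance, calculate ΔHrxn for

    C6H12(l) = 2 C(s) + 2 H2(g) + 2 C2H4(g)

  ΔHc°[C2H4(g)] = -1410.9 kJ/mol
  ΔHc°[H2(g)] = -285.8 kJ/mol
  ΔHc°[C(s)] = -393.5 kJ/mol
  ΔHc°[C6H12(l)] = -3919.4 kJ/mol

ΔHrxn = 261.0 kJ/mol

Using ΔH = Σ nΔHc°(reactants) − Σ nΔHc°(products):
= [1·(-3919.4)] − [2·(-393.5) + 2·(-285.8) + 2·(-1410.9)]
= 261.0 kJ/mol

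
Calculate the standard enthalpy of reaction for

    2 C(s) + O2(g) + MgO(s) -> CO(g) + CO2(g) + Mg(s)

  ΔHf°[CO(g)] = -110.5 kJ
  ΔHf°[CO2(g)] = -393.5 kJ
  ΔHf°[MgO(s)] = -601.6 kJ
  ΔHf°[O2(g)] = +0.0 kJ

ΔH_rxn = 97.6 kJ

ΔH°rxn = Σ nΔHf°(products) − Σ nΔHf°(reactants).
Products: 1·(-110.5) + 1·(-393.5) + 1·(+0.0) = -504.0
Reactants: 2·(+0.0) + 1·(+0.0) + 1·(-601.6) = -601.6
ΔH_rxn = (-504.0) − (-601.6) = 97.6 kJ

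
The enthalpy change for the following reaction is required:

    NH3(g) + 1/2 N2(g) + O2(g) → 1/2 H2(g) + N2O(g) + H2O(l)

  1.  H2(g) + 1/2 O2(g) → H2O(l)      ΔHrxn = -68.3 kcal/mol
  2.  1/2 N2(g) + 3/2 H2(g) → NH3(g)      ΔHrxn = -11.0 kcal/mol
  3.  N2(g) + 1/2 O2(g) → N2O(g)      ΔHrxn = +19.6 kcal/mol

ΔHrxn = -37.7 kcal/mol

eq. 1 as written (H2O(l) already on the product side): -68.3 kcal/mol
eq. 2 reversed (reverse to put NH3(g) on the reactant side): +11.0 kcal/mol
eq. 3 as written (N2O(g) already on the product side): +19.6 kcal/mol
ΔHrxn = (-68.3) + (+11.0) + (+19.6) = -37.7 kcal/mol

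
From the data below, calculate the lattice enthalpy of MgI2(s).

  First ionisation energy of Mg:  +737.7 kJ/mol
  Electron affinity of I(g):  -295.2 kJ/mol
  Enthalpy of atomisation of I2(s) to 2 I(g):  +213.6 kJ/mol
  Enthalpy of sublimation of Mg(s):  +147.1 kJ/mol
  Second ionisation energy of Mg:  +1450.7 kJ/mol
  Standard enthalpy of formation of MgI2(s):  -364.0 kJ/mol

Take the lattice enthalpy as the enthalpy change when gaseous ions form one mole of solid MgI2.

ΔHf° = 1·ΔHsub + 1·(ΣIE) + 1·D(I2) + 2·EA + U
-364.0 = 1·(+147.1) + 1·(+2188.4) + 1·(+213.6) + 2·(-295.2) + U
U = -364.0 − (+1958.7) = -2322.7 kJ/mol

U = -2322.7 kJ/mol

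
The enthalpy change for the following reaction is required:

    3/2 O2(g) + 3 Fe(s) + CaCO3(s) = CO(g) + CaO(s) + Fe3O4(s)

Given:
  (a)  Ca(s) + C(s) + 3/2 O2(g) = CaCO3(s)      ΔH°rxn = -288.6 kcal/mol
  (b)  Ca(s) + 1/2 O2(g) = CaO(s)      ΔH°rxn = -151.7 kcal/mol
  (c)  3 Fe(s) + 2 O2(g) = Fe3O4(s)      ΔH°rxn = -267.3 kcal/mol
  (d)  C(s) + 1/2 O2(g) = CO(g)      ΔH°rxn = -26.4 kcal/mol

ΔH°rxn = -156.8 kcal/mol

(a) reversed: +288.6 kcal/mol
(b) as written: -151.7 kcal/mol
(c) as written: -267.3 kcal/mol
(d) as written: -26.4 kcal/mol
By Hess's law, ΔH°rxn = (-1)·(-288.6) + (1)·(-151.7) + (1)·(-267.3) + (1)·(-26.4) = -156.8 kcal/mol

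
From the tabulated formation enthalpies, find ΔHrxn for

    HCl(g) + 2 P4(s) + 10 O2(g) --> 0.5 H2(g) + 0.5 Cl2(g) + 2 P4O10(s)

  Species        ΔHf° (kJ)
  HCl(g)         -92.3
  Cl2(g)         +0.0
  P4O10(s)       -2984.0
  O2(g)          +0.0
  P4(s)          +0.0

Products: 1/2·(+0.0) + 1/2·(+0.0) + 2·(-2984.0) = -5968.0
Reactants: 1·(-92.3) + 2·(+0.0) + 10·(+0.0) = -92.3
ΔHrxn = (-5968.0) − (-92.3) = -5875.7 kJ

ΔHrxn = -5875.7 kJ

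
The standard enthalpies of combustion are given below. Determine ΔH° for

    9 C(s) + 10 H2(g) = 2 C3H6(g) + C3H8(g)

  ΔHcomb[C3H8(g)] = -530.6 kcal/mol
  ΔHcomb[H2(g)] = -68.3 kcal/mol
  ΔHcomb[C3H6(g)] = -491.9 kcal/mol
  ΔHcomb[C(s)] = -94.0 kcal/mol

Using ΔH = Σ nΔHc°(reactants) − Σ nΔHc°(products):
= [9·(-94.0) + 10·(-68.3)] − [2·(-491.9) + 1·(-530.6)]
= -14.6 kcal/mol

ΔH° = -14.6 kcal/mol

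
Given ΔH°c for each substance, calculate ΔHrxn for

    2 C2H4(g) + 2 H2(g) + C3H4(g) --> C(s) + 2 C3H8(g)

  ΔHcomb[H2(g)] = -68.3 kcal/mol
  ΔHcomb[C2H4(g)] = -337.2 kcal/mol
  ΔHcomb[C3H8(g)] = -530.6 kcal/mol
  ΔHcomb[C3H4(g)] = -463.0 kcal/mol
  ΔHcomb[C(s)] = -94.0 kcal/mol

ΔHrxn = -118.8 kcal/mol

With combustion enthalpies, reactants minus products:
= [2·(-337.2) + 2·(-68.3) + 1·(-463.0)] − [1·(-94.0) + 2·(-530.6)]
= -118.8 kcal/mol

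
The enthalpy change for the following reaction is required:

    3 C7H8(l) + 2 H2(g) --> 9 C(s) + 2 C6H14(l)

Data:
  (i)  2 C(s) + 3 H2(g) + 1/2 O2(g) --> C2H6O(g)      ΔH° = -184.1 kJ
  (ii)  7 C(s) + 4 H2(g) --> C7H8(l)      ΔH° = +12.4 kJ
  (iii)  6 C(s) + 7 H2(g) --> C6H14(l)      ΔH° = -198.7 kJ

(i): not needed (O2(g) appears nowhere else).
(ii) reversed and × 3 (reverse to put C7H8(l) on the reactant side; scale by 3 for the 3 C7H8(l)): (-3)·(+12.4) = -37.2 kJ
(iii) × 2 (scale by 2 for the 2 C6H14(l)): (2)·(-198.7) = -397.4 kJ
ΔH° = (-3)·(+12.4) + (2)·(-198.7) = -434.6 kJ

ΔH° = -434.6 kJ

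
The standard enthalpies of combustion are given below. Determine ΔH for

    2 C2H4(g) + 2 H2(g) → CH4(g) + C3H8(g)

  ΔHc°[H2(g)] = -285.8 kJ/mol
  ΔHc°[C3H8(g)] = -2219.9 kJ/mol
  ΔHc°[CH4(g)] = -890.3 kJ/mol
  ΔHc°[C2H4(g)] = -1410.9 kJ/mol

ΔH = -283.2 kJ/mol

With combustion enthalpies, reactants minus products:
= [2·(-1410.9) + 2·(-285.8)] − [1·(-890.3) + 1·(-2219.9)]
= -283.2 kJ/mol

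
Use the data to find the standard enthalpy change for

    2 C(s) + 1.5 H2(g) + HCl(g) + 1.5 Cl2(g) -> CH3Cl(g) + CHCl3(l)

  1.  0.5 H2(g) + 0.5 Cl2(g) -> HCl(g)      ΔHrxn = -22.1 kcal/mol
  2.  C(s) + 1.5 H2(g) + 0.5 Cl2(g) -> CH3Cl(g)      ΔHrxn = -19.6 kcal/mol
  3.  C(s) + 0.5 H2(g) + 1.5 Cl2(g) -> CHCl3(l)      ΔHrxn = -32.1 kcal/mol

ΔHrxn = -29.6 kcal/mol

eq. 1 reversed: +22.1 kcal/mol
eq. 2 as written: -19.6 kcal/mol
eq. 3 as written: -32.1 kcal/mol
Combining the equations, ΔHrxn = (-1)·(-22.1) + (1)·(-19.6) + (1)·(-32.1) = -29.6 kcal/mol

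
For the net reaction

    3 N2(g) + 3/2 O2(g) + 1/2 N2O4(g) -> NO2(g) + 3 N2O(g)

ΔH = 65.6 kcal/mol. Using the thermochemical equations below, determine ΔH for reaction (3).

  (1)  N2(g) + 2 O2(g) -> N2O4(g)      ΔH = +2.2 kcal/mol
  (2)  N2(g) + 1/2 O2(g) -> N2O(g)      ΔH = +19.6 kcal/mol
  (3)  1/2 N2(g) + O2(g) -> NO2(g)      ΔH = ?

ΔH = 7.9 kcal/mol

(1) reversed and × 1/2 (N2O4(g) must end up as a reactant; scale by 1/2 for the 1/2 N2O4(g)): (-1/2)·(+2.2) = -1.1 kcal/mol
(2) × 3 (scale by 3 for the 3 N2O(g)): (3)·(+19.6) = +58.8 kcal/mol
(3) as written (NO2(g) already on the product side): contributes x
+65.6 = (-1.1) + (+58.8) + x
x = (+65.6 − (+57.7)) / (1) = 7.9 kcal/mol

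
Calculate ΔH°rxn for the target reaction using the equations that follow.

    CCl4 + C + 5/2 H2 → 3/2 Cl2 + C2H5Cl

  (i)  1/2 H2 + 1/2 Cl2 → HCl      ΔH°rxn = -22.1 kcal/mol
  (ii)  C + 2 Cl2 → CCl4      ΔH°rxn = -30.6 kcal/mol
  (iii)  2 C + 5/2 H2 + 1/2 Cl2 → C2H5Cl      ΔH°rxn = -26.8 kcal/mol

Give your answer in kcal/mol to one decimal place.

ΔH°rxn = 3.8 kcal/mol

(i): not needed.
(ii) reversed: +30.6 kcal/mol
(iii) as written: -26.8 kcal/mol
Combining the equations, ΔH°rxn = (+30.6) + (-26.8) = 3.8 kcal/mol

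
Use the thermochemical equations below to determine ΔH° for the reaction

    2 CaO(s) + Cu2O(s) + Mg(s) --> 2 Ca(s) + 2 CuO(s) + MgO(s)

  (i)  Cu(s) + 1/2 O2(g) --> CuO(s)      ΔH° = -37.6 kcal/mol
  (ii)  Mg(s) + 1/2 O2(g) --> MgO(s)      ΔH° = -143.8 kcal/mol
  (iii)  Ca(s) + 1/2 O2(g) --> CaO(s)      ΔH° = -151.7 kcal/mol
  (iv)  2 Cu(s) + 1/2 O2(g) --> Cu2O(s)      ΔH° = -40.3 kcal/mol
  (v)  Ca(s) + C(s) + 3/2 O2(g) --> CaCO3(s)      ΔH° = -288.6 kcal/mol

ΔH° = 124.7 kcal/mol

(i) × 2 (×2 to match 2 CuO(s) in the target): (2)·(-37.6) = -75.2 kcal/mol
(ii) as written (MgO(s) already on the product side): -143.8 kcal/mol
(iii) reversed and × 2 (reverse to put CaO(s) on the reactant side; ×2 to match 2 CaO(s) in the target): (-2)·(-151.7) = +303.4 kcal/mol
(iv) reversed (reverse to put Cu2O(s) on the reactant side): +40.3 kcal/mol
(v): not needed (C(s) appears nowhere else).
Summing the manipulated equations, ΔH° = (-75.2) + (-143.8) + (+303.4) + (+40.3) = 124.7 kcal/mol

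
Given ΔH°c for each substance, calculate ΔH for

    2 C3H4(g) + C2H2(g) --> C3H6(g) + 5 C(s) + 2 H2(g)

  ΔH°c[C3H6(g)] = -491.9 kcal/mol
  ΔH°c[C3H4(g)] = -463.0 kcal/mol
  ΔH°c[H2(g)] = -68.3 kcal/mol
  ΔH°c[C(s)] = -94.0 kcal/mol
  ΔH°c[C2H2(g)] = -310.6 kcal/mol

With combustion enthalpies, reactants minus products:
= [2·(-463.0) + 1·(-310.6)] − [1·(-491.9) + 5·(-94.0) + 2·(-68.3)]
= -138.1 kcal/mol

ΔH = -138.1 kcal/mol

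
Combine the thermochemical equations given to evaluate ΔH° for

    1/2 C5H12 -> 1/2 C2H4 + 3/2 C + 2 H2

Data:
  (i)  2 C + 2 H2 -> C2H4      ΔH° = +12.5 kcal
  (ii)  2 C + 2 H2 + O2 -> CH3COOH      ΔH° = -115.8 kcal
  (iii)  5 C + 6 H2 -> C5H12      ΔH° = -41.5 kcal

ΔH° = 27.0 kcal

(i) × 1/2 (scale by 1/2 for the 1/2 C2H4): (1/2)·(+12.5) = +6.25 kcal
(ii): not needed (CH3COOH appears nowhere else).
(iii) reversed and × 1/2 (reverse to put C5H12 on the reactant side; ×1/2 to match 1/2 C5H12 in the target): (-1/2)·(-41.5) = +20.75 kcal
ΔH° = (+6.25) + (+20.75) = 27.0 kcal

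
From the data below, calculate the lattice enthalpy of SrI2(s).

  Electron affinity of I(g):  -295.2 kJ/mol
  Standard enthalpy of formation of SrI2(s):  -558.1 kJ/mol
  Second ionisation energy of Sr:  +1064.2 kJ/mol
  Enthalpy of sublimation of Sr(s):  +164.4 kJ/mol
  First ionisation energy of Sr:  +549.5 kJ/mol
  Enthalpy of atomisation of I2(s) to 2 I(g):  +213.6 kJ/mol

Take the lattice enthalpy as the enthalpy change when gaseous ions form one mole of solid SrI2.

U = -1959.4 kJ/mol

ΔHf° = 1·ΔHsub + 1·(ΣIE) + 1·D(I2) + 2·EA + U
-558.1 = 1·(+164.4) + 1·(+1613.7) + 1·(+213.6) + 2·(-295.2) + U
U = -558.1 − (+1401.3) = -1959.4 kJ/mol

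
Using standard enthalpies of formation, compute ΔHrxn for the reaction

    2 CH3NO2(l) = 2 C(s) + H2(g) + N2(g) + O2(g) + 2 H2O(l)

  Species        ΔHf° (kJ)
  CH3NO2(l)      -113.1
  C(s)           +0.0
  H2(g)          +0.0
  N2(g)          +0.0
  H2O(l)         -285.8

Products: 2·(+0.0) + 1·(+0.0) + 1·(+0.0) + 1·(+0.0) + 2·(-285.8) = -571.6
Reactants: 2·(-113.1) = -226.2
ΔHrxn = (-571.6) − (-226.2) = -345.4 kJ

ΔHrxn = -345.4 kJ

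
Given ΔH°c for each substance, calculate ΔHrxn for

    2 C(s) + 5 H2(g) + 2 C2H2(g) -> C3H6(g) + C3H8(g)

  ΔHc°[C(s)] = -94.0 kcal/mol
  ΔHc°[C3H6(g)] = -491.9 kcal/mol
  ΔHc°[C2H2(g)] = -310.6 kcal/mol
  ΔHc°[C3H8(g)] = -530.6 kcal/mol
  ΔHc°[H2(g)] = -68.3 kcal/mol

ΔHrxn = -128.2 kcal/mol

Using ΔH = Σ nΔHc°(reactants) − Σ nΔHc°(products):
= [2·(-94.0) + 5·(-68.3) + 2·(-310.6)] − [1·(-491.9) + 1·(-530.6)]
= -128.2 kcal/mol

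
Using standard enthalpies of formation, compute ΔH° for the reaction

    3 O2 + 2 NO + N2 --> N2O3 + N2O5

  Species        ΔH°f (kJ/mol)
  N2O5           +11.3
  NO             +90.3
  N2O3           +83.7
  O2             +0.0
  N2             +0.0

ΔH°rxn = Σ nΔHf°(products) − Σ nΔHf°(reactants).
Products: 1·(+83.7) + 1·(+11.3) = +95.0
Reactants: 3·(+0.0) + 2·(+90.3) + 1·(+0.0) = +180.6
ΔH° = (+95.0) − (+180.6) = -85.6 kJ/mol

ΔH° = -85.6 kJ/mol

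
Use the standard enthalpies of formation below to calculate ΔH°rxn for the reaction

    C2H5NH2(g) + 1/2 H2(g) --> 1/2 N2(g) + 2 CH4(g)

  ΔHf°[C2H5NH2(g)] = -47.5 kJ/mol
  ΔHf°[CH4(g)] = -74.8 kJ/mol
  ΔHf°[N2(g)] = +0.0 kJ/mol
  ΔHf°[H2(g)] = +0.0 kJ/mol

ΔH°rxn = -102.1 kJ/mol

Products: 1/2·(+0.0) + 2·(-74.8) = -149.6
Reactants: 1·(-47.5) + 1/2·(+0.0) = -47.5
ΔH°rxn = (-149.6) − (-47.5) = -102.1 kJ/mol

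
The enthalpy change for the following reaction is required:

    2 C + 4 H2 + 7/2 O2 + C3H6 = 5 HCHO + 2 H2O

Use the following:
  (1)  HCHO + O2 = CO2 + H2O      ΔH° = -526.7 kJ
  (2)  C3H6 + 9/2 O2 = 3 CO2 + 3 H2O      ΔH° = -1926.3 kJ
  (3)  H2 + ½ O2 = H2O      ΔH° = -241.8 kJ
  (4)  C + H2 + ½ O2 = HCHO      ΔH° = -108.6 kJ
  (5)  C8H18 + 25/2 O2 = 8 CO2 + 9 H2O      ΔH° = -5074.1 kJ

(1) reversed and × 3: (-3)·(-526.7) = +1580.1 kJ
(2) as written (C3H6 already on the reactant side): -1926.3 kJ
(3) × 2: (2)·(-241.8) = -483.6 kJ
(4) × 2 (scale by 2 for the 2 C): (2)·(-108.6) = -217.2 kJ
(5): not needed (C8H18 appears nowhere else).
Summing the manipulated equations, ΔH° = (+1580.1) + (-1926.3) + (-483.6) + (-217.2) = -1047.0 kJ

ΔH° = -1047.0 kJ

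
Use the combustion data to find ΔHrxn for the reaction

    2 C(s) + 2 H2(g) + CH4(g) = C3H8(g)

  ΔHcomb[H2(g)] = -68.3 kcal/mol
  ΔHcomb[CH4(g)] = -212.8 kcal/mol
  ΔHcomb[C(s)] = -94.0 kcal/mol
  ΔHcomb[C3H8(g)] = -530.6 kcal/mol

Using ΔH = Σ nΔHc°(reactants) − Σ nΔHc°(products):
= [2·(-94.0) + 2·(-68.3) + 1·(-212.8)] − [1·(-530.6)]
= -6.8 kcal/mol

ΔHrxn = -6.8 kcal/mol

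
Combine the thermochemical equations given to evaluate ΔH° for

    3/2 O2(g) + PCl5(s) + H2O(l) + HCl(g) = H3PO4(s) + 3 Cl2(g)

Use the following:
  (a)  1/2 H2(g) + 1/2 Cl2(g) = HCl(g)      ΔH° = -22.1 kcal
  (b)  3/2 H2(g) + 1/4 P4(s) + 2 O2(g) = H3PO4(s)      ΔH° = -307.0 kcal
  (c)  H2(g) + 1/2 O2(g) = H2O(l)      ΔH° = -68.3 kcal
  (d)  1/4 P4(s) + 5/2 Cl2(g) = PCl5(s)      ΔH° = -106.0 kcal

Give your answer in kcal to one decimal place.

(a) reversed: +22.1 kcal
(b) as written: -307.0 kcal
(c) reversed: +68.3 kcal
(d) reversed: +106.0 kcal
Combining the equations, ΔH° = (+22.1) + (-307.0) + (+68.3) + (+106.0) = -110.6 kcal

ΔH° = -110.6 kcal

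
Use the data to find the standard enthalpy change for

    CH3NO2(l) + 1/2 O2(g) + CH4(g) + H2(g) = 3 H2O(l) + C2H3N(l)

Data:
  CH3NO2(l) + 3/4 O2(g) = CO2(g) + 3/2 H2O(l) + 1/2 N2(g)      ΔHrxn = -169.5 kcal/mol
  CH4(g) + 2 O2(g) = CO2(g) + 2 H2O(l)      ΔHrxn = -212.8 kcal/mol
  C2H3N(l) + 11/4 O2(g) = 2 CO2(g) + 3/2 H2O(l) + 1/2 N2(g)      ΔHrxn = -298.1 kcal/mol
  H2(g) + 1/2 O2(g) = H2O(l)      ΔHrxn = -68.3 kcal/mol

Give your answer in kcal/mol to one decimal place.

ΔHrxn = -152.5 kcal/mol

equation 1 as written (CH3NO2(l) already on the reactant side): -169.5 kcal/mol
equation 2 as written (CH4(g) already on the reactant side): -212.8 kcal/mol
equation 3 reversed (C2H3N(l) must end up as a product): +298.1 kcal/mol
equation 4 as written (H2(g) already on the reactant side): -68.3 kcal/mol
ΔHrxn = (-169.5) + (-212.8) + (+298.1) + (-68.3) = -152.5 kcal/mol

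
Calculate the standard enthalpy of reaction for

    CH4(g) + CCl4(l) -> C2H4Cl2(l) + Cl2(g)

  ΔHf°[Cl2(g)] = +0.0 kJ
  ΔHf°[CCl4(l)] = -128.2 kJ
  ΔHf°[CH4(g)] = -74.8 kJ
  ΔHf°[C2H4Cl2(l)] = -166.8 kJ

Products: 1·(-166.8) + 1·(+0.0) = -166.8
Reactants: 1·(-74.8) + 1·(-128.2) = -203.0
ΔH_rxn = (-166.8) − (-203.0) = 36.2 kJ

ΔH_rxn = 36.2 kJ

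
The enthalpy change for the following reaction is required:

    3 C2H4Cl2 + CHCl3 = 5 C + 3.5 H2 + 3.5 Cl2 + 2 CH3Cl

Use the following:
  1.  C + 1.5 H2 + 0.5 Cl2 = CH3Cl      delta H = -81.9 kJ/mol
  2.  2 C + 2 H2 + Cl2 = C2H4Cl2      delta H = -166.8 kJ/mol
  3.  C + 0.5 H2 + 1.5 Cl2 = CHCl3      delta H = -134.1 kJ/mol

eq. 1 × 2: (2)·(-81.9) = -163.8 kJ/mol
eq. 2 reversed and × 3: (-3)·(-166.8) = +500.4 kJ/mol
eq. 3 reversed: +134.1 kJ/mol
Since enthalpy is a state function, delta H = (2)·(-81.9) + (-3)·(-166.8) + (-1)·(-134.1) = 470.7 kJ/mol

delta H = 470.7 kJ/mol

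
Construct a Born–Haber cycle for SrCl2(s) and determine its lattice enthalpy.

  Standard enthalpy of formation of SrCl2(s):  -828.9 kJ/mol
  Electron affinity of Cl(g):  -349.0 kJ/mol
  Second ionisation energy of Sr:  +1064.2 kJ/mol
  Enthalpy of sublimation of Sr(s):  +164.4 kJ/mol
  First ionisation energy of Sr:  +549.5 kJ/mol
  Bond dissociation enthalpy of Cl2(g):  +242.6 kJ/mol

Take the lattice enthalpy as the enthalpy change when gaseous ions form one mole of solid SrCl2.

U = -2151.6 kJ/mol

ΔHf° = 1·ΔHsub + 1·(ΣIE) + 1·D(Cl2) + 2·EA + U
-828.9 = 1·(+164.4) + 1·(+1613.7) + 1·(+242.6) + 2·(-349.0) + U
U = -828.9 − (+1322.7) = -2151.6 kJ/mol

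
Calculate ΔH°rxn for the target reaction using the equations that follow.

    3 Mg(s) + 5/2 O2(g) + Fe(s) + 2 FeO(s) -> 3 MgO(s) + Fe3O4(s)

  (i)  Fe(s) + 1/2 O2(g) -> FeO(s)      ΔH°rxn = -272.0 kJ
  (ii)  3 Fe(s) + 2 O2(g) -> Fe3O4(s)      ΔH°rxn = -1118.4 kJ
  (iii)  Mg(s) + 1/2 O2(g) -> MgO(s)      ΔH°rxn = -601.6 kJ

(i) reversed and × 2: (-2)·(-272.0) = +544.0 kJ
(ii) as written: -1118.4 kJ
(iii) × 3: (3)·(-601.6) = -1804.8 kJ
Summing the manipulated equations, ΔH°rxn = (+544.0) + (-1118.4) + (-1804.8) = -2379.2 kJ

ΔH°rxn = -2379.2 kJ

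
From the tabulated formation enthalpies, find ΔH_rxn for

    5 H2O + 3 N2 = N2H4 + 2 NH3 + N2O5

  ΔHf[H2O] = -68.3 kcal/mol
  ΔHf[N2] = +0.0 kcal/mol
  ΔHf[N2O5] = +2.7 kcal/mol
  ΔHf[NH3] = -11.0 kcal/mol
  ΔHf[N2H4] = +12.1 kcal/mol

ΔH_rxn = 334.3 kcal/mol

ΔH°rxn = Σ nΔHf°(products) − Σ nΔHf°(reactants).
Products: 1·(+12.1) + 2·(-11.0) + 1·(+2.7) = -7.2
Reactants: 5·(-68.3) + 3·(+0.0) = -341.5
ΔH_rxn = (-7.2) − (-341.5) = 334.3 kcal/mol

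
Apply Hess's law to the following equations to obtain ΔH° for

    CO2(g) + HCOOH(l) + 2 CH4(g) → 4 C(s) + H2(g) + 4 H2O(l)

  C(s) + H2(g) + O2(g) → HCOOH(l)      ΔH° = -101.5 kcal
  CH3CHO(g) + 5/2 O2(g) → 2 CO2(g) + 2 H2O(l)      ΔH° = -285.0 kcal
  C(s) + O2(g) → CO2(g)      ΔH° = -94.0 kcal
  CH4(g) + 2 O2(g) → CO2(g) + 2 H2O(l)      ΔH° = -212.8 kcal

equation 1 reversed: +101.5 kcal
equation 2: not needed.
equation 3 reversed and × 3: (-3)·(-94.0) = +282.0 kcal
equation 4 × 2: (2)·(-212.8) = -425.6 kcal
By Hess's law, ΔH° = (+101.5) + (+282.0) + (-425.6) = -42.1 kcal

ΔH° = -42.1 kcal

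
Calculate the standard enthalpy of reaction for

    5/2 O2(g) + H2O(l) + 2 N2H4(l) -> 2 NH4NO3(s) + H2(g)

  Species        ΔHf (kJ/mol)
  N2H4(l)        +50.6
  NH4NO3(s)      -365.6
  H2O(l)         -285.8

ΔH°rxn = -546.6 kJ/mol

Products: 2·(-365.6) + 1·(+0.0) = -731.2
Reactants: 5/2·(+0.0) + 1·(-285.8) + 2·(+50.6) = -184.6
ΔH°rxn = (-731.2) − (-184.6) = -546.6 kJ/mol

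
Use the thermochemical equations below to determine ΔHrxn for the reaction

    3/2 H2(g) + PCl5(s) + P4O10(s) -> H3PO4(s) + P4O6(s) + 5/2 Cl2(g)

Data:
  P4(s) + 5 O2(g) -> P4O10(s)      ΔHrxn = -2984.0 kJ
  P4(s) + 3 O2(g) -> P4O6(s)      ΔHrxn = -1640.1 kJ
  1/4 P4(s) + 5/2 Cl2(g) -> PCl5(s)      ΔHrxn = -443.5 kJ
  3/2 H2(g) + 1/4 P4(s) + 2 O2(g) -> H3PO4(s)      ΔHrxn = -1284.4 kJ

ΔHrxn = 503.0 kJ

equation 1 reversed: +2984.0 kJ
equation 2 as written: -1640.1 kJ
equation 3 reversed: +443.5 kJ
equation 4 as written: -1284.4 kJ
ΔHrxn = (+2984.0) + (-1640.1) + (+443.5) + (-1284.4) = 503.0 kJ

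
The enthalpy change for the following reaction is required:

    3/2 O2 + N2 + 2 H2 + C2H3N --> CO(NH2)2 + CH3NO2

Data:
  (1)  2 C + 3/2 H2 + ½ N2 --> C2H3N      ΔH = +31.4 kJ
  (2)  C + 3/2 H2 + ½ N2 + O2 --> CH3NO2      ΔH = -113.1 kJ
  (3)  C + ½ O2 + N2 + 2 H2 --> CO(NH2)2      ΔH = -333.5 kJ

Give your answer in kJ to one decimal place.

(1) reversed: -31.4 kJ
(2) as written: -113.1 kJ
(3) as written: -333.5 kJ
ΔH = (-1)·(+31.4) + (1)·(-113.1) + (1)·(-333.5) = -478.0 kJ

ΔH = -478.0 kJ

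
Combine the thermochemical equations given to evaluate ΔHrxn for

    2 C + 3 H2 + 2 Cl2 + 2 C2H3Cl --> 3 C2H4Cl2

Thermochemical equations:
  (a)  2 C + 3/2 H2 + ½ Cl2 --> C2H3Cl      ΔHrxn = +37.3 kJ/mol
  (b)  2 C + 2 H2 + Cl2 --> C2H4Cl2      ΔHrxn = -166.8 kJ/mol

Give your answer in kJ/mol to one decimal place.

(a) reversed and × 2 (reverse to put C2H3Cl on the reactant side; scale by 2 for the 2 C2H3Cl): (-2)·(+37.3) = -74.6 kJ/mol
(b) × 3 (scale by 3 for the 3 C2H4Cl2): (3)·(-166.8) = -500.4 kJ/mol
ΔHrxn = (-2)·(+37.3) + (3)·(-166.8) = -575.0 kJ/mol

ΔHrxn = -575.0 kJ/mol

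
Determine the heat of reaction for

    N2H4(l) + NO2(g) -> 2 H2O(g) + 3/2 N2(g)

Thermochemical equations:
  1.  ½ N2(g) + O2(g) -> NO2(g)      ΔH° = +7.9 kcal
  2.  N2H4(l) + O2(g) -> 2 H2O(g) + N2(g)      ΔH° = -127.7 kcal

eq. 1 reversed: -7.9 kcal
eq. 2 as written: -127.7 kcal
Summing the manipulated equations, ΔH° = (-7.9) + (-127.7) = -135.6 kcal

ΔH° = -135.6 kcal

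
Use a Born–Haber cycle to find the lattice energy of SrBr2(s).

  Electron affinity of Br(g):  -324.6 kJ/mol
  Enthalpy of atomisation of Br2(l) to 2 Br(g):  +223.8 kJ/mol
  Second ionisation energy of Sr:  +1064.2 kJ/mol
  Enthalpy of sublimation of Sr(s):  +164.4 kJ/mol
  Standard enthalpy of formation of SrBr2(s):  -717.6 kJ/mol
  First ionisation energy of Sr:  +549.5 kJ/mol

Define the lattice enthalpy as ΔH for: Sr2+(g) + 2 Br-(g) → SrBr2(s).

U = -2070.3 kJ/mol

ΔHf° = 1·ΔHsub + 1·(ΣIE) + 1·D(Br2) + 2·EA + U
-717.6 = 1·(+164.4) + 1·(+1613.7) + 1·(+223.8) + 2·(-324.6) + U
U = -717.6 − (+1352.7) = -2070.3 kJ/mol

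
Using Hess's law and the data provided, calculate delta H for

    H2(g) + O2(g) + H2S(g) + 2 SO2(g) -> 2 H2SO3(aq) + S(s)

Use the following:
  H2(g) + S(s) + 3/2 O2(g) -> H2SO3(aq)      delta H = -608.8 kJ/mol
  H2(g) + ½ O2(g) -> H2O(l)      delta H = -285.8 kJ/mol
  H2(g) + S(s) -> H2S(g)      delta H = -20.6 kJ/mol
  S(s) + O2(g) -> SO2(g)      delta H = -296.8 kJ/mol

equation 1 × 2 (scale by 2 for the 2 H2SO3(aq)): (2)·(-608.8) = -1217.6 kJ/mol
equation 2: not needed (H2O(l) appears nowhere else).
equation 3 reversed (reverse to put H2S(g) on the reactant side): +20.6 kJ/mol
equation 4 reversed and × 2 (SO2(g) must end up as a reactant; ×2 to match 2 SO2(g) in the target): (-2)·(-296.8) = +593.6 kJ/mol
delta H = (2)·(-608.8) + (-1)·(-20.6) + (-2)·(-296.8) = -603.4 kJ/mol

delta H = -603.4 kJ/mol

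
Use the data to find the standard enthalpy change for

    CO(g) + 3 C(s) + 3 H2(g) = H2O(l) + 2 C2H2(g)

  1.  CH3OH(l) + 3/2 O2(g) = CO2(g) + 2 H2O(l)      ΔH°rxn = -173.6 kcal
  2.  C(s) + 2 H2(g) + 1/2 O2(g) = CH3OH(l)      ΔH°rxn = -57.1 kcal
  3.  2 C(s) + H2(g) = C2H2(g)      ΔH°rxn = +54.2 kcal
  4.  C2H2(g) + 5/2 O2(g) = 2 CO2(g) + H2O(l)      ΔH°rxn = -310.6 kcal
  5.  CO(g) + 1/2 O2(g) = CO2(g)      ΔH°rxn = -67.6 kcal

eq. 1 as written: -173.6 kcal
eq. 2 as written: -57.1 kcal
eq. 3 as written: +54.2 kcal
eq. 4 reversed: +310.6 kcal
eq. 5 as written (CO(g) already on the reactant side): -67.6 kcal
Summing the manipulated equations, ΔH°rxn = (-173.6) + (-57.1) + (+54.2) + (+310.6) + (-67.6) = 66.5 kcal

ΔH°rxn = 66.5 kcal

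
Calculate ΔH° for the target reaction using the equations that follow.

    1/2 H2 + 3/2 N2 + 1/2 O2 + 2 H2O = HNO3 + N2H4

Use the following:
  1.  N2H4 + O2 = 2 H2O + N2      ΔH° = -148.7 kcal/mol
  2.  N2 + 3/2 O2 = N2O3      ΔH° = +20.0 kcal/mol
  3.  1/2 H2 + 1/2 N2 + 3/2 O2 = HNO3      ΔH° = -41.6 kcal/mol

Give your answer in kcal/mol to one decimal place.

ΔH° = 107.1 kcal/mol

eq. 1 reversed (N2H4 must end up as a product): +148.7 kcal/mol
eq. 2: not needed (N2O3 appears nowhere else).
eq. 3 as written (HNO3 already on the product side): -41.6 kcal/mol
By Hess's law, ΔH° = (-1)·(-148.7) + (1)·(-41.6) = 107.1 kcal/mol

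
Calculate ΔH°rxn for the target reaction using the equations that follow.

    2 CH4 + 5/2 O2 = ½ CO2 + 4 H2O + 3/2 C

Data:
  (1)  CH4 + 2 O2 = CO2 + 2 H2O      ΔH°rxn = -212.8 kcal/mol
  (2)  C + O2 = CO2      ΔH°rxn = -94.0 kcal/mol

(1) × 2 (scale by 2 for the 2 CH4): (2)·(-212.8) = -425.6 kcal/mol
(2) reversed and × 3/2 (C must end up as a product; ×3/2 to match 3/2 C in the target): (-3/2)·(-94.0) = +141.0 kcal/mol
Since enthalpy is a state function, ΔH°rxn = (-425.6) + (+141.0) = -284.6 kcal/mol

ΔH°rxn = -284.6 kcal/mol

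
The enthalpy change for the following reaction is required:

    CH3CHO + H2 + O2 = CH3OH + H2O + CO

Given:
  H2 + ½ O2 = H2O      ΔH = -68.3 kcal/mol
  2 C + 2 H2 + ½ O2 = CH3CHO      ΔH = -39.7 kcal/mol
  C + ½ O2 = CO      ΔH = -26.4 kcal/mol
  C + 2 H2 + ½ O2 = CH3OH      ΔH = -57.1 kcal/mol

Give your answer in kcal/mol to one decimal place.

equation 1 as written (H2O already on the product side): -68.3 kcal/mol
equation 2 reversed (reverse to put CH3CHO on the reactant side): +39.7 kcal/mol
equation 3 as written (CO already on the product side): -26.4 kcal/mol
equation 4 as written (CH3OH already on the product side): -57.1 kcal/mol
ΔH = (1)·(-68.3) + (-1)·(-39.7) + (1)·(-26.4) + (1)·(-57.1) = -112.1 kcal/mol

ΔH = -112.1 kcal/mol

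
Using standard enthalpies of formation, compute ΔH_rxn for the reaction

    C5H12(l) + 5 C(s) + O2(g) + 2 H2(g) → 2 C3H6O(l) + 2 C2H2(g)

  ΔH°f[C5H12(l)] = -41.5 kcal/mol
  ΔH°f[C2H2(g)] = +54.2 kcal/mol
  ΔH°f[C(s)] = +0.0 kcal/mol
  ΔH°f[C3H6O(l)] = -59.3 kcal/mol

Products: 2·(-59.3) + 2·(+54.2) = -10.2
Reactants: 1·(-41.5) + 5·(+0.0) + 1·(+0.0) + 2·(+0.0) = -41.5
ΔH_rxn = (-10.2) − (-41.5) = 31.3 kcal/mol

ΔH_rxn = 31.3 kcal/mol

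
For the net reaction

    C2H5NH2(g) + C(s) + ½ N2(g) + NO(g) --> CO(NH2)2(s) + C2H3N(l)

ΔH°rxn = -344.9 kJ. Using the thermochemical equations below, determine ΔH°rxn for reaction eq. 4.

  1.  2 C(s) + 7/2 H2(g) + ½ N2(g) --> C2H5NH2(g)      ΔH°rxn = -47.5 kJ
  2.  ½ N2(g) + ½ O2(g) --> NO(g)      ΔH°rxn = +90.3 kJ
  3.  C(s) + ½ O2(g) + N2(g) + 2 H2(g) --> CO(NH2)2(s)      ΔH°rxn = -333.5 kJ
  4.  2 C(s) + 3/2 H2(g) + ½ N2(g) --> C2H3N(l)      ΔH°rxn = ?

eq. 1 reversed: +47.5 kJ
eq. 2 reversed: -90.3 kJ
eq. 3 as written: -333.5 kJ
eq. 4 as written: contributes x
-344.9 = (+47.5) + (-90.3) + (-333.5) + x
x = (-344.9 − (-376.3)) / (1) = 31.4 kJ

ΔH°rxn = 31.4 kJ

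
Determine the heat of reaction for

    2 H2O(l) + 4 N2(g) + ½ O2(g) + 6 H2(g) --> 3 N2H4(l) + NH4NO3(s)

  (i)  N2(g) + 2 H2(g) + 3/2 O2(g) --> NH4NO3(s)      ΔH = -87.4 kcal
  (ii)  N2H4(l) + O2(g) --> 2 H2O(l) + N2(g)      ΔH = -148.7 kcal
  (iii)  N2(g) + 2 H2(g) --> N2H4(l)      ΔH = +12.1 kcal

ΔH = 85.5 kcal

(i) as written (NH4NO3(s) already on the product side): -87.4 kcal
(ii) reversed (H2O(l) must end up as a reactant): +148.7 kcal
(iii) × 2: (2)·(+12.1) = +24.2 kcal
ΔH = (1)·(-87.4) + (-1)·(-148.7) + (2)·(+12.1) = 85.5 kcal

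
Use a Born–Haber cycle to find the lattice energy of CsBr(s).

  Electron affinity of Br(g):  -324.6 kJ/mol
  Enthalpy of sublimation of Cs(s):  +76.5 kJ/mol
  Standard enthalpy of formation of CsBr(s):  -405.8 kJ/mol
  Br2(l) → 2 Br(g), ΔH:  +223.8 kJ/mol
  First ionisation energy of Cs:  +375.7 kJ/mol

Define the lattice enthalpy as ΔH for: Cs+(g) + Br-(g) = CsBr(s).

ΔHf° = 1·ΔHsub + 1·(ΣIE) + 1/2·D(Br2) + 1·EA + U
-405.8 = 1·(+76.5) + 1·(+375.7) + 1/2·(+223.8) + 1·(-324.6) + U
U = -405.8 − (+239.5) = -645.3 kJ/mol

U = -645.3 kJ/mol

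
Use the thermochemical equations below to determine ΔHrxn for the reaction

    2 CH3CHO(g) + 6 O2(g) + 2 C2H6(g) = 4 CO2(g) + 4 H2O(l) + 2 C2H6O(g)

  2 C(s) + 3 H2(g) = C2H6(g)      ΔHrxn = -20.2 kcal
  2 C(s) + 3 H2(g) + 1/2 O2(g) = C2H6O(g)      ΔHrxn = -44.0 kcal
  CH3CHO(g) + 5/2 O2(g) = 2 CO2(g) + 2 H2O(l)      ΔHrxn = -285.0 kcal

equation 1 reversed and × 2 (C2H6(g) must end up as a reactant; scale by 2 for the 2 C2H6(g)): (-2)·(-20.2) = +40.4 kcal
equation 2 × 2 (×2 to match 2 C2H6O(g) in the target): (2)·(-44.0) = -88.0 kcal
equation 3 × 2 (scale by 2 for the 2 CH3CHO(g)): (2)·(-285.0) = -570.0 kcal
Since enthalpy is a state function, ΔHrxn = (+40.4) + (-88.0) + (-570.0) = -617.6 kcal

ΔHrxn = -617.6 kcal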